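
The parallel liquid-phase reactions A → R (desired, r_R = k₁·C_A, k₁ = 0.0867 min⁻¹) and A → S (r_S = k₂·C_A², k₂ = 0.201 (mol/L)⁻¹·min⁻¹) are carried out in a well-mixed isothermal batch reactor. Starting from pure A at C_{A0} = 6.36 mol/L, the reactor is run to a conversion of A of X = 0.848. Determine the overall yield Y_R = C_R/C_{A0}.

C_A = C_{A0}(1−X) = 0.9667 mol/L.
Along a PFR/batch, dC_R/dC_A = −r_R/(r_R+r_S) = −k₁/(k₁+k₂·C_A).
Integrating from C_{A0} to C_A: C_R = (0.0867/0.201)·ln[(0.0867+0.201·6.36)/(0.0867+0.201·0.967)] = 0.4313·ln(1.365/0.2810) = 0.6818 mol/L.
Y_R = C_R/C_{A0} = 0.6818/6.36 = 0.107.

0.107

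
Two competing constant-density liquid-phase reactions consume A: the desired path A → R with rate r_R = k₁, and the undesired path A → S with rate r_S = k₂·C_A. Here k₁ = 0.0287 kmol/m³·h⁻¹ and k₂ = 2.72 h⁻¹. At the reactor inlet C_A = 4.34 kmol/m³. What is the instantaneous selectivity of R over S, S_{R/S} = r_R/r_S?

0.00243

S_{R/S} = r_R/r_S = (k₁)/(k₂·C_A) = (k₁/k₂)·C_A⁻¹.
= (0.0287) / (2.72×4.340) = 0.02870/11.80 = 0.00243.
The undesired path is higher order in A, so low C_A (CSTR or dilute feed) favours R.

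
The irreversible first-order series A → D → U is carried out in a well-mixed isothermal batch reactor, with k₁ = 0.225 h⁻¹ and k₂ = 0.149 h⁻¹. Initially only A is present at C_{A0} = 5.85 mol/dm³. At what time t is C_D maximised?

5.42 h

Setting dC_D/dt = 0 gives t_opt = ln(k₂/k₁)/(k₂−k₁).
= ln(0.149/0.225)/(0.149−0.225) = ln(0.6622)/-0.07600 = -0.4122/-0.07600 = 5.42 h.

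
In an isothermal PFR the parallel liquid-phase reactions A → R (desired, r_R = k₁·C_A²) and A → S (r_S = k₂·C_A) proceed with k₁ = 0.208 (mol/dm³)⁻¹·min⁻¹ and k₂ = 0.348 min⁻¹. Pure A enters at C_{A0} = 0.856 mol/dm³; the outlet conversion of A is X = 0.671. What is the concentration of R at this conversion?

C_A = C_{A0}(1−X) = 0.2816 mol/dm³.
Along a PFR/batch, dC_S/dC_A = −r_S/(r_R+r_S) = −k₂/(k₂+k₁·C_A).
Integrating from C_{A0} to C_A: C_S = (0.348/0.208)·ln[(0.348+0.208·0.856)/(0.348+0.208·0.282)] = 1.673·ln(0.5260/0.4066) = 0.4310 mol/dm³.
Then C_R = (C_{A0}−C_A) − C_S = 0.5744 − 0.4310 = 0.1434 mol/dm³.

0.143 mol/dm³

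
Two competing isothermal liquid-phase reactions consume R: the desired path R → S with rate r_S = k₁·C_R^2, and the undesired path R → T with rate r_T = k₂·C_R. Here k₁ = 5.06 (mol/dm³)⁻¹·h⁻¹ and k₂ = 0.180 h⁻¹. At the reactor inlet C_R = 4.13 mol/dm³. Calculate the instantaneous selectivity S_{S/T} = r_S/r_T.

116

S_{S/T} = r_S/r_T = (k₁·C_R^2)/(k₂·C_R) = (k₁/k₂)·C_R.
= (5.06×4.130^2) / (0.180×4.130) = 86.31/0.7434 = 116.
Since the desired path is higher order in R, keeping C_R high (PFR or concentrated feed) favours S.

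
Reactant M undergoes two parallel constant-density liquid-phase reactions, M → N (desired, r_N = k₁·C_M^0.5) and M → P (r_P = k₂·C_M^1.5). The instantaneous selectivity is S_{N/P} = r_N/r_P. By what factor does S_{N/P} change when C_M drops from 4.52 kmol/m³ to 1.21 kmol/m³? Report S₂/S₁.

3.74

S_{N/P} = (k₁/k₂)·C_M⁻¹, so S₂/S₁ = (C_{M,2}/C_{M,1})⁻¹.
= 4.52/1.21 = 3.74.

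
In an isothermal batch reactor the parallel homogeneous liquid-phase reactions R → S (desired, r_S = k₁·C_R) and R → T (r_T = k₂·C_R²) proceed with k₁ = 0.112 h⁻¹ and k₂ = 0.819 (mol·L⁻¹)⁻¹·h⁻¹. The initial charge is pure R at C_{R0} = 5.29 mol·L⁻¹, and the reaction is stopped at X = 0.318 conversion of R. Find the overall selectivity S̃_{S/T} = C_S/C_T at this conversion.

C_R = C_{R0}(1−X) = 3.608 mol·L⁻¹.
Along a PFR/batch, dC_S/dC_R = −r_S/(r_S+r_T) = −k₁/(k₁+k₂·C_R).
Integrating from C_{R0} to C_R: C_S = (0.112/0.819)·ln[(0.112+0.819·5.29)/(0.112+0.819·3.61)] = 0.1368·ln(4.445/3.067) = 0.05074 mol·L⁻¹.
C_T = (C_{R0}−C_R)−C_S = 1.631 mol·L⁻¹; S̃_{S/T} = 0.05074/1.631 = 0.0311.

0.0311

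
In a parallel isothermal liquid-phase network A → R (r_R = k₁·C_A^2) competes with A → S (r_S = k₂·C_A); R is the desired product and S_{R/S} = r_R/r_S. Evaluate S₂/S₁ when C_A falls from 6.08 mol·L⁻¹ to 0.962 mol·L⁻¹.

S_{R/S} = (k₁/k₂)·C_A, so S₂/S₁ = (C_{A,2}/C_{A,1}).
= 0.962/6.08 = 0.158.
Selectivity toward R falls as C_A falls — high-concentration operation is favoured.

0.158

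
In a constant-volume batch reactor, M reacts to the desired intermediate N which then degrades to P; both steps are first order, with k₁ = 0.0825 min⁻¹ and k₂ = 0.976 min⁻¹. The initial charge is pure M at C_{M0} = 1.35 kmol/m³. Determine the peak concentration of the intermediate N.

0.0908 kmol/m³

At the optimum, C_{N,max}/C_{M0} = (k₁/k₂)^[k₂/(k₂−k₁)].
= (0.0825/0.976)^(0.976/(0.976−0.0825)) = (0.08453)^(1.092) = 0.06729.
C_{N,max} = 0.06729×1.35 = 0.0908 kmol/m³.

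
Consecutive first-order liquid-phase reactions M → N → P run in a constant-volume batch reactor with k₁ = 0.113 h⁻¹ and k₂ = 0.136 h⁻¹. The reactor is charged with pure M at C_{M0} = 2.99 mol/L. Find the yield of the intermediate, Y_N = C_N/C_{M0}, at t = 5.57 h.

The intermediate concentration in a first-order A→B→C sequence is C_N = k₁C_{M0}(e^(−k₁t) − e^(−k₂t))/(k₂−k₁).
e^(−k₁t) = e^(−0.113×5.57) = e^(−0.6294) = 0.5329; e^(−k₂t) = e^(−0.7575) = 0.4688.
C_N = 0.113×2.99/(0.136−0.113) × (0.5329−0.4688) = 14.69×0.06408 = 0.9413 mol/L.
Y_N = C_N/C_{M0} = 0.9413/2.99 = 0.315.

0.315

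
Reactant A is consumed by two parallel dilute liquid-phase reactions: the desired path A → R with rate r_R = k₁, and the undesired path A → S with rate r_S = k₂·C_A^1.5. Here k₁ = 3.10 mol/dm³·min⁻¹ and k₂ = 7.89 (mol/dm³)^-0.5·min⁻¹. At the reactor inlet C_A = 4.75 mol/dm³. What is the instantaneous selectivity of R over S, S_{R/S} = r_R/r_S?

S_{R/S} = r_R/r_S = (k₁)/(k₂·C_A^1.5) = (k₁/k₂)·C_A^-1.5.
= (3.10) / (7.89×4.750^1.5) = 3.100/81.68 = 0.0380.
The undesired path is higher order in A, so low C_A (CSTR or dilute feed) favours R.

0.0380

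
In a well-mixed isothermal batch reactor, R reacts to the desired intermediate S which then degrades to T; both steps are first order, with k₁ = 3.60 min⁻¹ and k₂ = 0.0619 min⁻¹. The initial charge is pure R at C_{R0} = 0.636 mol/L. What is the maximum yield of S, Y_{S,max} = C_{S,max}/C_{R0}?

0.931

At the optimum, C_{S,max}/C_{R0} = (k₁/k₂)^[k₂/(k₂−k₁)].
= (3.60/0.0619)^(0.0619/(0.0619−3.60)) = (58.16)^(-0.01750) = 0.9314.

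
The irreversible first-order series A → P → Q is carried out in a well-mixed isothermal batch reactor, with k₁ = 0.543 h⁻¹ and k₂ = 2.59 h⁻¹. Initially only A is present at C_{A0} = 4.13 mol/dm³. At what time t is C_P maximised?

0.763 h

For first-order series the maximum of C_P occurs at t_opt = ln(k₂/k₁)/(k₂−k₁).
= ln(2.59/0.543)/(2.59−0.543) = ln(4.770)/2.047 = 1.562/2.047 = 0.763 h.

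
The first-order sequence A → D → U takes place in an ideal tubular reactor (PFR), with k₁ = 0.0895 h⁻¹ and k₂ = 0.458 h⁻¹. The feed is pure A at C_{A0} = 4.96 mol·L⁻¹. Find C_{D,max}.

Evaluating C_D at τ_opt = ln(k₂/k₁)/(k₂−k₁) gives C_{D,max}/C_{A0} = (k₁/k₂)^[k₂/(k₂−k₁)].
= (0.0895/0.458)^(0.458/(0.458−0.0895)) = (0.1954)^(1.243) = 0.1314.
C_{D,max} = 0.1314×4.96 = 0.652 mol·L⁻¹.

0.652 mol·L⁻¹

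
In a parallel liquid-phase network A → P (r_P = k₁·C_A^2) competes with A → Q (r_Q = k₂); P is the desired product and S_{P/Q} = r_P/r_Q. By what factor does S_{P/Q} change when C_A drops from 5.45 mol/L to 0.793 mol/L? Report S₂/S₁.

0.0212

S_{P/Q} = (k₁/k₂)·C_A^2, so S₂/S₁ = (C_{A,2}/C_{A,1})^2.
= (0.793/5.45)^2 = (0.1455)^2 = 0.0212.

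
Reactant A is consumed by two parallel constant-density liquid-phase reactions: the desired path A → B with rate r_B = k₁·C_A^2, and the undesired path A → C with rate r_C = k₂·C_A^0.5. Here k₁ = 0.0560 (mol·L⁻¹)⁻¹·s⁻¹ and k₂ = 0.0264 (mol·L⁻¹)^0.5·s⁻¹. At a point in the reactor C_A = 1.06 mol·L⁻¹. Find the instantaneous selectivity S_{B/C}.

S_{B/C} = r_B/r_C = (k₁·C_A^2)/(k₂·C_A^0.5) = (k₁/k₂)·C_A^1.5.
= (0.0560×1.060^2) / (0.0264×1.060^0.5) = 0.06292/0.02718 = 2.31.

2.31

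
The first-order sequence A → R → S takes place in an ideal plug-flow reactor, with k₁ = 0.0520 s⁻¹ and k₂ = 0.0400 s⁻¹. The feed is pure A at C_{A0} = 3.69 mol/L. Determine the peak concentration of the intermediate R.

1.54 mol/L

At the optimum, C_{R,max}/C_{A0} = (k₁/k₂)^[k₂/(k₂−k₁)].
= (0.0520/0.0400)^(0.0400/(0.0400−0.0520)) = (1.300)^(-3.333) = 0.4171.
C_{R,max} = 0.4171×3.69 = 1.54 mol/L.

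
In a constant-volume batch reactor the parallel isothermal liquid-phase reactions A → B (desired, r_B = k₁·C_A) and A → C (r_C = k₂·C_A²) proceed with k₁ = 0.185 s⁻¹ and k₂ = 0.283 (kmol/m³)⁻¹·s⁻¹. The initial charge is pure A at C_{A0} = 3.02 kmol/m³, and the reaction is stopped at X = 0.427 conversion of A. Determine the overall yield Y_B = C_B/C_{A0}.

0.0936

C_A = C_{A0}(1−X) = 1.730 kmol/m³.
Along a PFR/batch, dC_B/dC_A = −r_B/(r_B+r_C) = −k₁/(k₁+k₂·C_A).
Integrating from C_{A0} to C_A: C_B = (0.185/0.283)·ln[(0.185+0.283·3.02)/(0.185+0.283·1.73)] = 0.6537·ln(1.040/0.6747) = 0.2826 kmol/m³.
Y_B = C_B/C_{A0} = 0.2826/3.02 = 0.0936.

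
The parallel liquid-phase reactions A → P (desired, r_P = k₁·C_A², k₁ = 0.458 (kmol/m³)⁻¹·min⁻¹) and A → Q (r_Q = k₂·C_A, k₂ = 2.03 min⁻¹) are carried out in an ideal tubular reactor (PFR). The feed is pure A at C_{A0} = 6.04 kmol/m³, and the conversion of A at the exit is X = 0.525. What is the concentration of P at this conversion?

1.57 kmol/m³

C_A = C_{A0}(1−X) = 2.869 kmol/m³.
Along a PFR/batch, dC_Q/dC_A = −r_Q/(r_P+r_Q) = −k₂/(k₂+k₁·C_A).
Integrating from C_{A0} to C_A: C_Q = (2.03/0.458)·ln[(2.03+0.458·6.04)/(2.03+0.458·2.87)] = 4.432·ln(4.796/3.344) = 1.599 kmol/m³.
Then C_P = (C_{A0}−C_A) − C_Q = 3.171 − 1.599 = 1.572 kmol/m³.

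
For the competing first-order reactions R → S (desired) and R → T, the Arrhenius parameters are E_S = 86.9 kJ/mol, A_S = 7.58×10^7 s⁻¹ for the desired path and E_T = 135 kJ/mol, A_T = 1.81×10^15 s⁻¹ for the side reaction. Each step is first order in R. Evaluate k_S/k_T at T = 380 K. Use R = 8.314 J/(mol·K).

0.171

Since both paths have the same order in R, the concentration cancels and S_{S/T} = k_S/k_T = (A_S/A_T)·exp[(E_T−E_S)/(RT)].
(E_T−E_S)/(RT) = (135−86.9)×10³/(8.314×380) = 48100/3159 = 15.22.
k_S/k_T = (7.58×10^7/1.81×10^15)·exp(15.22) = 4.188×10^-8 × 4.093×10^6 = 0.171.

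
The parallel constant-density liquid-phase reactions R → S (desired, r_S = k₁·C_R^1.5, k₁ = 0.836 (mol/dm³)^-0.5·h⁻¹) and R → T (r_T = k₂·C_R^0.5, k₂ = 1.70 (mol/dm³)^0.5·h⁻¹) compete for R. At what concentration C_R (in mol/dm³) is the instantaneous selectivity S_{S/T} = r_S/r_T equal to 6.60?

S_{S/T} = (k₁/k₂)·C_R ⇒ C_R = S·k₂/k₁.
= 6.60×1.70/0.836 = 13.4 mol/dm³.

13.4 mol/dm³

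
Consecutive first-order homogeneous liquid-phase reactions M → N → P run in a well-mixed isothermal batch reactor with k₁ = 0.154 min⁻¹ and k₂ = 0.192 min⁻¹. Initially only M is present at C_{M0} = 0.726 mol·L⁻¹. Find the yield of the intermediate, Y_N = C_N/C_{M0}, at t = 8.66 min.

0.299

Solving the coupled first-order balances gives C_N(t) = [k₁/(k₂−k₁)]·C_{M0}·(e^(−k₁t) − e^(−k₂t)).
e^(−k₁t) = e^(−0.154×8.66) = e^(−1.334) = 0.2635; e^(−k₂t) = e^(−1.663) = 0.1896.
C_N = 0.154×0.726/(0.192−0.154) × (0.2635−0.1896) = 2.942×0.07389 = 0.2174 mol·L⁻¹.
Y_N = C_N/C_{M0} = 0.2174/0.726 = 0.299.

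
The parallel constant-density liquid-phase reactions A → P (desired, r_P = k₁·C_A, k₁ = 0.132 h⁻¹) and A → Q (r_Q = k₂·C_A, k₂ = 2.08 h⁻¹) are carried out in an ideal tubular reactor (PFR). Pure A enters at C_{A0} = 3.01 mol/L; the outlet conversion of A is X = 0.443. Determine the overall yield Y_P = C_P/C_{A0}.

C_A = C_{A0}(1−X) = 1.677 mol/L.
Both paths are first order in A, so the instantaneous fraction to P is constant: dC_P/d(−C_A) = k₁/(k₁+k₂) = 0.05967.
C_P = 0.05967·(C_{A0}−C_A) = 0.05967×1.333 = 0.0796 mol/L.
Y_P = C_P/C_{A0} = 0.07957/3.01 = 0.0264.

0.0264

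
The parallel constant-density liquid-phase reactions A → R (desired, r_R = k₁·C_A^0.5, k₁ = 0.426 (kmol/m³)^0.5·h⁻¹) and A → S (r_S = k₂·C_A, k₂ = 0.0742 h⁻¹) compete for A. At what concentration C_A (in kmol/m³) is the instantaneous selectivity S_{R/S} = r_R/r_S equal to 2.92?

S_{R/S} = (k₁/k₂)·C_A^-0.5 ⇒ C_A = (S·k₂/k₁)^(-2).
= (2.92×0.0742/0.426)^(-2) = (0.5086)^(-2) = 3.87 kmol/m³.

3.87 kmol/m³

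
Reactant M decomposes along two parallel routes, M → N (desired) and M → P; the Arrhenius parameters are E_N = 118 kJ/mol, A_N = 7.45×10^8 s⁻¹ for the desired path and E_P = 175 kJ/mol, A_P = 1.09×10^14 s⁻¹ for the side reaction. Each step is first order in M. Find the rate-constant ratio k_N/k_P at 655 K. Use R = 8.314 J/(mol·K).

With equal orders, S_{N/P} = k_N/k_P = (A_N/A_P)·exp[(E_P−E_N)/(RT)].
(E_P−E_N)/(RT) = (175−118)×10³/(8.314×655) = 57000/5446 = 10.47.
k_N/k_P = (7.45×10^8/1.09×10^14)·exp(10.47) = 6.835×10^-6 × 35138 = 0.240.

0.240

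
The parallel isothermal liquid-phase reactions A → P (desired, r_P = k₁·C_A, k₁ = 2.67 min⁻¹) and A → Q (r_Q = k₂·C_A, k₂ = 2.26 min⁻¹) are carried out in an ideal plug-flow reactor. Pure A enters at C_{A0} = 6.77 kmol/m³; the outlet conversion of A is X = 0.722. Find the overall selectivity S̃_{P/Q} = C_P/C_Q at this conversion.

1.18

C_A = C_{A0}(1−X) = 1.882 kmol/m³.
Both paths are first order in A, so the instantaneous fraction to P is constant: dC_P/d(−C_A) = k₁/(k₁+k₂) = 0.5416.
C_P = 0.5416·(C_{A0}−C_A) = 0.5416×4.888 = 2.65 kmol/m³.
C_Q = (C_{A0}−C_A)−C_P = 2.241 kmol/m³; S̃_{P/Q} = 2.647/2.241 = 1.18.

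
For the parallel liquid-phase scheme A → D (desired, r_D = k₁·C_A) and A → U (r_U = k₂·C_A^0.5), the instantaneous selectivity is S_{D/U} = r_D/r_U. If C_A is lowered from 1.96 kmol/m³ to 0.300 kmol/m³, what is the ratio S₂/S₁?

0.391

S_{D/U} = (k₁/k₂)·C_A^0.5, so S₂/S₁ = (C_{A,2}/C_{A,1})^0.5.
= (0.300/1.96)^0.5 = (0.1531)^0.5 = 0.391.
Selectivity toward D falls as C_A falls — high-concentration operation is favoured.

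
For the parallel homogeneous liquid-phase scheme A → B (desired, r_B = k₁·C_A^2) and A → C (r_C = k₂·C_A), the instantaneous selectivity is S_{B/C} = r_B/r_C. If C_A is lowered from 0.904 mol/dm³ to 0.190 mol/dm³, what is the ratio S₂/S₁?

S_{B/C} = (k₁/k₂)·C_A, so S₂/S₁ = (C_{A,2}/C_{A,1}).
= 0.190/0.904 = 0.210.

0.210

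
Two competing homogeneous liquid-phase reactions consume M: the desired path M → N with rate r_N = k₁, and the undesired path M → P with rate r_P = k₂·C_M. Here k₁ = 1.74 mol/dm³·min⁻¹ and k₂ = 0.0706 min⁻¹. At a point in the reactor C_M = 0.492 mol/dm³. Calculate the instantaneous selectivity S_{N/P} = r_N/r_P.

50.1

S_{N/P} = r_N/r_P = (k₁)/(k₂·C_M) = (k₁/k₂)·C_M⁻¹.
= (1.74) / (0.0706×0.4920) = 1.740/0.03474 = 50.1.
The undesired path is higher order in M, so low C_M (CSTR or dilute feed) favours N.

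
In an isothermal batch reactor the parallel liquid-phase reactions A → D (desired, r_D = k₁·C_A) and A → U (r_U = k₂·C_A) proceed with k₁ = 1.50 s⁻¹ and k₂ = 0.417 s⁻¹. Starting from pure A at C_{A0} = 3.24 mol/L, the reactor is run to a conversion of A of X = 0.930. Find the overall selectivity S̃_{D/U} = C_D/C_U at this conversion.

3.60

C_A = C_{A0}(1−X) = 0.2268 mol/L.
Both paths are first order in A, so the instantaneous fraction to D is constant: dC_D/d(−C_A) = k₁/(k₁+k₂) = 0.7825.
C_D = 0.7825·(C_{A0}−C_A) = 0.7825×3.013 = 2.36 mol/L.
C_U = (C_{A0}−C_A)−C_D = 0.6555 mol/L; S̃_{D/U} = 2.358/0.6555 = 3.60.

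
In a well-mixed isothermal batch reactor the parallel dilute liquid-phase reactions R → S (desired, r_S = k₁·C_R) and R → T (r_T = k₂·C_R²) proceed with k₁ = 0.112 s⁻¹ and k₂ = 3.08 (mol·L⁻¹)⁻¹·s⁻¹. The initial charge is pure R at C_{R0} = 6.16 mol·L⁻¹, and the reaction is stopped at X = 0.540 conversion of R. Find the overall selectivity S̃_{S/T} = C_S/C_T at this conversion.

0.00849

C_R = C_{R0}(1−X) = 2.834 mol·L⁻¹.
Along a PFR/batch, dC_S/dC_R = −r_S/(r_S+r_T) = −k₁/(k₁+k₂·C_R).
Integrating from C_{R0} to C_R: C_S = (0.112/3.08)·ln[(0.112+3.08·6.16)/(0.112+3.08·2.83)] = 0.03636·ln(19.08/8.839) = 0.02799 mol·L⁻¹.
C_T = (C_{R0}−C_R)−C_S = 3.298 mol·L⁻¹; S̃_{S/T} = 0.02799/3.298 = 0.00849.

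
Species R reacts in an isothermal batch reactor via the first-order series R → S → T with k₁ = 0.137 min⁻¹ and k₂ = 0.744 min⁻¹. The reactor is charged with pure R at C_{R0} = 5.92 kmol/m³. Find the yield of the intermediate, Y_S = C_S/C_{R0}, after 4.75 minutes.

0.111

For first-order series with pure R initially, C_S(t) = k₁C_{R0}/(k₂−k₁)·(e^(−k₁t) − e^(−k₂t)).
e^(−k₁t) = e^(−0.137×4.75) = e^(−0.6508) = 0.5217; e^(−k₂t) = e^(−3.534) = 0.02919.
C_S = 0.137×5.92/(0.744−0.137) × (0.5217−0.02919) = 1.336×0.4925 = 0.6580 kmol/m³.
Y_S = C_S/C_{R0} = 0.6580/5.92 = 0.111.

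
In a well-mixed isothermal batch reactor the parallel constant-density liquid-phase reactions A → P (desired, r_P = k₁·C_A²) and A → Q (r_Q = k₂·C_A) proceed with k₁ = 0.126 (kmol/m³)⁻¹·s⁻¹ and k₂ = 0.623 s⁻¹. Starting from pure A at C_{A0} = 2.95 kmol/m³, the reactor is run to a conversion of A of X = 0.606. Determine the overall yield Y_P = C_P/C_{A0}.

0.176

C_A = C_{A0}(1−X) = 1.162 kmol/m³.
Along a PFR/batch, dC_Q/dC_A = −r_Q/(r_P+r_Q) = −k₂/(k₂+k₁·C_A).
Integrating from C_{A0} to C_A: C_Q = (0.623/0.126)·ln[(0.623+0.126·2.95)/(0.623+0.126·1.16)] = 4.944·ln(0.9947/0.7694) = 1.270 kmol/m³.
Then C_P = (C_{A0}−C_A) − C_Q = 1.788 − 1.270 = 0.5181 kmol/m³.
Y_P = C_P/C_{A0} = 0.5181/2.95 = 0.176.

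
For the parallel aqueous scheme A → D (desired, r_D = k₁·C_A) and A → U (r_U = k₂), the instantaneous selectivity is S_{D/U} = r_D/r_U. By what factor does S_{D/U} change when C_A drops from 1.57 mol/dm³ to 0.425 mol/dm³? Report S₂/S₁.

0.271

S_{D/U} = (k₁/k₂)·C_A, so S₂/S₁ = (C_{A,2}/C_{A,1}).
= 0.425/1.57 = 0.271.
Selectivity toward D falls as C_A falls — high-concentration operation is favoured.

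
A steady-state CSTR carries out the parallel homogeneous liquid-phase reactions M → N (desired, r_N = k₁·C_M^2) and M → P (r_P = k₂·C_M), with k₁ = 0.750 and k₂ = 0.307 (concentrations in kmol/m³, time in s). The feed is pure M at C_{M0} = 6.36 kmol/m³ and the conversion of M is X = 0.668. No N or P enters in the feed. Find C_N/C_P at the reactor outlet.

5.16

Exit C_M = C_{M0}(1−X) = 6.36×0.332 = 2.112 kmol/m³.
In a CSTR the entire volume is at exit conditions, so r_N = 0.750×2.112^2 = 3.344 and r_P = 0.307×2.112 = 0.6482.
Overall selectivity = C_N/C_P = r_Nτ/(r_Pτ) = r_N/r_P = 5.16.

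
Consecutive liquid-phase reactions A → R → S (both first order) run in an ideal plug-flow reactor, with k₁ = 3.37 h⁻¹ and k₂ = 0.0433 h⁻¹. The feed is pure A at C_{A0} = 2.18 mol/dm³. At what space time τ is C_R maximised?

1.31 h

The intermediate peaks when r₁ = r₂, i.e. k₁e^(−k₁τ) = k₂e^(−k₂τ), giving τ_opt = ln(k₂/k₁)/(k₂−k₁).
= ln(0.0433/3.37)/(0.0433−3.37) = ln(0.01285)/-3.327 = -4.355/-3.327 = 1.31 h.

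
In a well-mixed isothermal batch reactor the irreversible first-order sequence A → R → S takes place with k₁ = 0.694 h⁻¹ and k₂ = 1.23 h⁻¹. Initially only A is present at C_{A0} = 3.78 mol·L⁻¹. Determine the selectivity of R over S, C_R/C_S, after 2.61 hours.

The intermediate concentration in a first-order A→B→C sequence is C_R = k₁C_{A0}(e^(−k₁t) − e^(−k₂t))/(k₂−k₁).
e^(−k₁t) = e^(−0.694×2.61) = e^(−1.811) = 0.1634; e^(−k₂t) = e^(−3.210) = 0.04034.
C_R = 0.694×3.78/(1.23−0.694) × (0.1634−0.04034) = 4.894×0.1231 = 0.6024 mol·L⁻¹.
C_A = C_{A0}e^(−k₁t) = 0.6178 mol·L⁻¹, so C_S = C_{A0}−C_A−C_R = 2.560 mol·L⁻¹; C_R/C_S = 0.235.

0.235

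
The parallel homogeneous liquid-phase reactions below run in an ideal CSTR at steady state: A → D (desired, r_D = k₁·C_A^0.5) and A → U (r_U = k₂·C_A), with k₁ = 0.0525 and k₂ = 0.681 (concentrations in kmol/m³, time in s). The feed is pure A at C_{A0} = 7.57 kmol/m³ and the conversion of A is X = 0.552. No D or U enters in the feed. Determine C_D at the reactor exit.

Exit C_A = C_{A0}(1−X) = 7.57×0.448 = 3.391 kmol/m³.
A CSTR operates uniformly at the exit composition, giving r_D = 0.09668 and r_U = 2.310 (each k·C_A^n at C_A = 3.391).
Fraction of consumed A going to D: r_D/(r_D+r_U) = 0.04018.
C_D = 0.04018·C_{A0}·X = 0.04018×7.57×0.552 = 0.168 kmol/m³.

0.168 kmol/m³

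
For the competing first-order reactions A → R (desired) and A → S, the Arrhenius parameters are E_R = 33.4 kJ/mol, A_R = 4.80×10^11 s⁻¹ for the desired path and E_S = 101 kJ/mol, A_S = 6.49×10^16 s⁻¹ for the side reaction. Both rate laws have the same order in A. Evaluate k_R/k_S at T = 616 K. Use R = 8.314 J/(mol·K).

3.99

With equal orders, S_{R/S} = k_R/k_S = (A_R/A_S)·exp[(E_S−E_R)/(RT)].
(E_S−E_R)/(RT) = (101−33.4)×10³/(8.314×616) = 67600/5121 = 13.20.
k_R/k_S = (4.80×10^11/6.49×10^16)·exp(13.20) = 7.396×10^-6 × 5.401×10^5 = 3.99.
Since E_R < E_S, lowering the temperature improves selectivity toward R.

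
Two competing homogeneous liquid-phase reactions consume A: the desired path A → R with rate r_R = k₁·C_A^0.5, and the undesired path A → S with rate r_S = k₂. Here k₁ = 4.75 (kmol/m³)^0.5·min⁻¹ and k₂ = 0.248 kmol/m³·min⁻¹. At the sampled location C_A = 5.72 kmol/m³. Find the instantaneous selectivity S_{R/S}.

45.8

S_{R/S} = r_R/r_S = (k₁·C_A^0.5)/(k₂) = (k₁/k₂)·C_A^0.5.
= (4.75×5.720^0.5) / (0.248) = 11.36/0.2480 = 45.8.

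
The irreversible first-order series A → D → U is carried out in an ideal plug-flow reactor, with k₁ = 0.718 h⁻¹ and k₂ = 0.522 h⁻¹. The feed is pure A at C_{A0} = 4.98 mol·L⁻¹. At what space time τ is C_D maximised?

1.63 h

Setting dC_D/dτ = 0 gives τ_opt = ln(k₂/k₁)/(k₂−k₁).
= ln(0.522/0.718)/(0.522−0.718) = ln(0.7270)/-0.1960 = -0.3188/-0.1960 = 1.63 h.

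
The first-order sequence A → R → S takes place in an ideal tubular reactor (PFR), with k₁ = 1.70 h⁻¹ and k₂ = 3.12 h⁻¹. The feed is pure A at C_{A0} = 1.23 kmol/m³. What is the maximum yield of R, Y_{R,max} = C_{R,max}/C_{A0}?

0.263

At the optimum, C_{R,max}/C_{A0} = (k₁/k₂)^[k₂/(k₂−k₁)].
= (1.70/3.12)^(3.12/(3.12−1.70)) = (0.5449)^(2.197) = 0.2634.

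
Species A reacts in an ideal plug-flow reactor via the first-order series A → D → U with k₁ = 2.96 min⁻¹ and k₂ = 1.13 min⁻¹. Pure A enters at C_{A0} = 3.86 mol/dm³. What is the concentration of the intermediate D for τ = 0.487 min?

Solving the coupled first-order balances gives C_D(τ) = [k₁/(k₂−k₁)]·C_{A0}·(e^(−k₁τ) − e^(−k₂τ)).
e^(−k₁τ) = e^(−2.96×0.487) = e^(−1.442) = 0.2366; e^(−k₂τ) = e^(−0.5503) = 0.5768.
C_D = 2.96×3.86/(1.13−2.96) × (0.2366−0.5768) = (-6.243)×(-0.3402) = 2.124 mol/dm³.

2.12 mol/dm³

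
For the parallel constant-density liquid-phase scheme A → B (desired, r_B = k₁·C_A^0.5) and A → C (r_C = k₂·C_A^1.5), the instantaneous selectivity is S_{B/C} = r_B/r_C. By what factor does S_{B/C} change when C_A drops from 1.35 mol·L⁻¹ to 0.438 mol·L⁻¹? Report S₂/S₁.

S_{B/C} = (k₁/k₂)·C_A⁻¹, so S₂/S₁ = (C_{A,2}/C_{A,1})⁻¹.
= 1.35/0.438 = 3.08.
Selectivity toward B rises as C_A falls — low-concentration operation is favoured.

3.08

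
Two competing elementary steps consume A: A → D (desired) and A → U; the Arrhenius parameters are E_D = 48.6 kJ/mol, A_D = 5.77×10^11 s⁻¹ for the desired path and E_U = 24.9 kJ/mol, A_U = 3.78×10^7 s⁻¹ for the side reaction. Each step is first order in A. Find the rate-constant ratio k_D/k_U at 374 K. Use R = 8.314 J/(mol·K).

7.47

k_D/k_U = (A_D/A_U)·exp[−(E_D−E_U)/(RT)] = (A_D/A_U)·exp[(E_U−E_D)/(RT)].
(E_U−E_D)/(RT) = (24.9−48.6)×10³/(8.314×374) = -23700/3109 = -7.622.
k_D/k_U = (5.77×10^11/3.78×10^7)·exp(-7.622) = 15265 × 4.896×10^-4 = 7.47.
Since E_D > E_U, raising the temperature improves selectivity toward D.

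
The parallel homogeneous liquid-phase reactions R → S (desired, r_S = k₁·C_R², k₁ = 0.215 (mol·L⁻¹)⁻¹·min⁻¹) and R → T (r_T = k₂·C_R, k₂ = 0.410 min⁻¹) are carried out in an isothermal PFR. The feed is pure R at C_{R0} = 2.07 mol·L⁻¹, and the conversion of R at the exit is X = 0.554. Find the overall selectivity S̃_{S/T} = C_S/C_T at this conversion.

C_R = C_{R0}(1−X) = 0.9232 mol·L⁻¹.
Along a PFR/batch, dC_T/dC_R = −r_T/(r_S+r_T) = −k₂/(k₂+k₁·C_R).
Integrating from C_{R0} to C_R: C_T = (0.410/0.215)·ln[(0.410+0.215·2.07)/(0.410+0.215·0.923)] = 1.907·ln(0.8550/0.6085) = 0.6487 mol·L⁻¹.
Then C_S = (C_{R0}−C_R) − C_T = 1.147 − 0.6487 = 0.4981 mol·L⁻¹.
S̃_{S/T} = C_S/C_T = 0.4981/0.6487 = 0.768.

0.768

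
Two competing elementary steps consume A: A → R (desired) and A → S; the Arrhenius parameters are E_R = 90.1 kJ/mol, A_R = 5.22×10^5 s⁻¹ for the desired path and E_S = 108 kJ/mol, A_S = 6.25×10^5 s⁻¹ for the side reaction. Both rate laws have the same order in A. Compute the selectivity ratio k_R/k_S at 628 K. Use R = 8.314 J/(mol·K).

With equal orders, S_{R/S} = k_R/k_S = (A_R/A_S)·exp[(E_S−E_R)/(RT)].
(E_S−E_R)/(RT) = (108−90.1)×10³/(8.314×628) = 17900/5221 = 3.428.
k_R/k_S = (5.22×10^5/6.25×10^5)·exp(3.428) = 0.8352 × 30.83 = 25.7.

25.7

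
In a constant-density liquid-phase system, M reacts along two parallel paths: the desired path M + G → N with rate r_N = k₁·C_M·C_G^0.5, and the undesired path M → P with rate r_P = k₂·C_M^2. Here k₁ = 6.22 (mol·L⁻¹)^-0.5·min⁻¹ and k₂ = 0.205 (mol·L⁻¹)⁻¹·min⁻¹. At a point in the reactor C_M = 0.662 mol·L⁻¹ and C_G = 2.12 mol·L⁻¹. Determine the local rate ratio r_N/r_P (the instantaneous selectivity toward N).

S_{N/P} = r_N/r_P = (k₁·C_M·C_G^0.5)/(k₂·C_M^2) = (k₁/k₂)·C_M⁻¹·C_G^0.5.
= (6.22×0.6620×2.120^0.5) / (0.205×0.6620^2) = 5.995/0.08984 = 66.7.
The undesired path is higher order in M, so low C_M (CSTR or dilute feed) favours N.

66.7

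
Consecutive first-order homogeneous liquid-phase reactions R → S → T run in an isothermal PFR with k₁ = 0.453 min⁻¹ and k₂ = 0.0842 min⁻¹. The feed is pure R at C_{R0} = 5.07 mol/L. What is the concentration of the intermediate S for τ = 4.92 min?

For first-order series with pure R initially, C_S(τ) = k₁C_{R0}/(k₂−k₁)·(e^(−k₁τ) − e^(−k₂τ)).
e^(−k₁τ) = e^(−0.453×4.92) = e^(−2.229) = 0.1077; e^(−k₂τ) = e^(−0.4143) = 0.6608.
C_S = 0.453×5.07/(0.0842−0.453) × (0.1077−0.6608) = (-6.228)×(-0.5532) = 3.445 mol/L.

3.44 mol/L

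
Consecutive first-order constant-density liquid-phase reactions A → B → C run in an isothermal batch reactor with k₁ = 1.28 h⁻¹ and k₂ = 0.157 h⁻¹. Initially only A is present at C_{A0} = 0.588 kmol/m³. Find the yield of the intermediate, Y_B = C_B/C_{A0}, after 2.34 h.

For first-order series with pure A initially, C_B(t) = k₁C_{A0}/(k₂−k₁)·(e^(−k₁t) − e^(−k₂t)).
e^(−k₁t) = e^(−1.28×2.34) = e^(−2.995) = 0.05003; e^(−k₂t) = e^(−0.3674) = 0.6925.
C_B = 1.28×0.588/(0.157−1.28) × (0.05003−0.6925) = (-0.6702)×(-0.6425) = 0.4306 kmol/m³.
Y_B = C_B/C_{A0} = 0.4306/0.588 = 0.732.

0.732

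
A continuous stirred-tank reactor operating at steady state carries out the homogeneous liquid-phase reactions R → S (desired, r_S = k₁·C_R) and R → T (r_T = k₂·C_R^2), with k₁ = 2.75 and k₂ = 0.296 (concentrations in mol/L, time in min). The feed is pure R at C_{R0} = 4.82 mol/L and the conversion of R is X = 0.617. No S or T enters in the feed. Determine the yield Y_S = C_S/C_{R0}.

Exit C_R = C_{R0}(1−X) = 4.82×0.383 = 1.846 mol/L.
A CSTR operates uniformly at the exit composition, giving r_S = 5.077 and r_T = 1.009 (each k·C_R^n at C_R = 1.846).
Fraction of consumed R going to S: r_S/(r_S+r_T) = 0.8342.
C_S = 0.8342·C_{R0}·X = 0.8342×4.82×0.617 = 2.48 mol/L; Y_S = C_S/C_{R0} = 0.515.

0.515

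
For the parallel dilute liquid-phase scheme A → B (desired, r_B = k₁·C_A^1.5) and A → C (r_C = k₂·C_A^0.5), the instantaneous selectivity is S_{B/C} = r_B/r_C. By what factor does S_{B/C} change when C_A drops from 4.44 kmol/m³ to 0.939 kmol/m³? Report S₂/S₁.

0.211

S_{B/C} = (k₁/k₂)·C_A, so S₂/S₁ = (C_{A,2}/C_{A,1}).
= 0.939/4.44 = 0.211.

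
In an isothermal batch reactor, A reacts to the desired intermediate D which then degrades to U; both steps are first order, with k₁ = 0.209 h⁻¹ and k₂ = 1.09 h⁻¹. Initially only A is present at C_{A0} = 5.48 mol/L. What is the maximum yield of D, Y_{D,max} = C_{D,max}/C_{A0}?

0.130

For a first-order series the maximum intermediate yield is C_{D,max}/C_{A0} = (k₁/k₂)^[k₂/(k₂−k₁)].
= (0.209/1.09)^(1.09/(1.09−0.209)) = (0.1917)^(1.237) = 0.1296.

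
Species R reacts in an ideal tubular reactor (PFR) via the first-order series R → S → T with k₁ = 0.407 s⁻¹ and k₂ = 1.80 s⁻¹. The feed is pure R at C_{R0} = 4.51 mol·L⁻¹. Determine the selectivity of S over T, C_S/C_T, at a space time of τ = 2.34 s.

Solving the coupled first-order balances gives C_S(τ) = [k₁/(k₂−k₁)]·C_{R0}·(e^(−k₁τ) − e^(−k₂τ)).
e^(−k₁τ) = e^(−0.407×2.34) = e^(−0.9524) = 0.3858; e^(−k₂τ) = e^(−4.212) = 0.01482.
C_S = 0.407×4.51/(1.80−0.407) × (0.3858−0.01482) = 1.318×0.3710 = 0.4889 mol·L⁻¹.
C_R = C_{R0}e^(−k₁τ) = 1.740 mol·L⁻¹, so C_T = C_{R0}−C_R−C_S = 2.281 mol·L⁻¹; C_S/C_T = 0.214.

0.214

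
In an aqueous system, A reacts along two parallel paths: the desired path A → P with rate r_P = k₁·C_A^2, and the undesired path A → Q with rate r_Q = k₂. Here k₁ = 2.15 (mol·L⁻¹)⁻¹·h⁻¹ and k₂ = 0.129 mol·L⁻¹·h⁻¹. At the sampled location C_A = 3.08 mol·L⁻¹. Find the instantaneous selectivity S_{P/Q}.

S_{P/Q} = r_P/r_Q = (k₁·C_A^2)/(k₂) = (k₁/k₂)·C_A^2.
= (2.15×3.080^2) / (0.129) = 20.40/0.1290 = 158.
Since the desired path is higher order in A, keeping C_A high (PFR or concentrated feed) favours P.

158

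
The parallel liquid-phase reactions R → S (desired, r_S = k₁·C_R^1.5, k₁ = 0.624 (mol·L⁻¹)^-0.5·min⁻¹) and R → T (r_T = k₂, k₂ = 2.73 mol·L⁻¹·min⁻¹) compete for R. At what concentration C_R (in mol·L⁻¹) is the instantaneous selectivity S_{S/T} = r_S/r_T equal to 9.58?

S_{S/T} = (k₁/k₂)·C_R^1.5 ⇒ C_R = (S·k₂/k₁)^(1/1.5).
= (9.58×2.73/0.624)^(0.6667) = (41.91)^(0.6667) = 12.1 mol·L⁻¹.

12.1 mol·L⁻¹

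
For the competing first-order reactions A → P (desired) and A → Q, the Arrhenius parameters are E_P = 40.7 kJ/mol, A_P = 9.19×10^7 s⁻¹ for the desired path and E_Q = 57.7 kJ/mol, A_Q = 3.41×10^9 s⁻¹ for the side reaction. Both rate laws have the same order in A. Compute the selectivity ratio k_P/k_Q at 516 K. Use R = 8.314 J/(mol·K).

1.42

With equal orders, S_{P/Q} = k_P/k_Q = (A_P/A_Q)·exp[(E_Q−E_P)/(RT)].
(E_Q−E_P)/(RT) = (57.7−40.7)×10³/(8.314×516) = 17000/4290 = 3.963.
k_P/k_Q = (9.19×10^7/3.41×10^9)·exp(3.963) = 0.02695 × 52.60 = 1.42.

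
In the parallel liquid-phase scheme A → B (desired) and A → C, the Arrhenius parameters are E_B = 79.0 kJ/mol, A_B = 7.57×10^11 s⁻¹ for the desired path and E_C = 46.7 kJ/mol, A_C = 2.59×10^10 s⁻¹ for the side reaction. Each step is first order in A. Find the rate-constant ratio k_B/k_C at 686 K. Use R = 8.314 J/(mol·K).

k_B/k_C = (A_B/A_C)·exp[−(E_B−E_C)/(RT)] = (A_B/A_C)·exp[(E_C−E_B)/(RT)].
(E_C−E_B)/(RT) = (46.7−79.0)×10³/(8.314×686) = -32300/5703 = -5.663.
k_B/k_C = (7.57×10^11/2.59×10^10)·exp(-5.663) = 29.23 × 0.003471 = 0.101.
Since E_B > E_C, raising the temperature improves selectivity toward B.

0.101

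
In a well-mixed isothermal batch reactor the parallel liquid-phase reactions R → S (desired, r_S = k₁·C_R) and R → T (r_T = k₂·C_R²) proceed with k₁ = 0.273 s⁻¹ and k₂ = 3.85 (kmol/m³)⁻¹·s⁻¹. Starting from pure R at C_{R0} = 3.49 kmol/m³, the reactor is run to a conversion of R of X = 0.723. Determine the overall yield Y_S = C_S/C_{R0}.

0.0251

C_R = C_{R0}(1−X) = 0.9667 kmol/m³.
Along a PFR/batch, dC_S/dC_R = −r_S/(r_S+r_T) = −k₁/(k₁+k₂·C_R).
Integrating from C_{R0} to C_R: C_S = (0.273/3.85)·ln[(0.273+3.85·3.49)/(0.273+3.85·0.967)] = 0.07091·ln(13.71/3.995) = 0.08744 kmol/m³.
Y_S = C_S/C_{R0} = 0.08744/3.49 = 0.0251.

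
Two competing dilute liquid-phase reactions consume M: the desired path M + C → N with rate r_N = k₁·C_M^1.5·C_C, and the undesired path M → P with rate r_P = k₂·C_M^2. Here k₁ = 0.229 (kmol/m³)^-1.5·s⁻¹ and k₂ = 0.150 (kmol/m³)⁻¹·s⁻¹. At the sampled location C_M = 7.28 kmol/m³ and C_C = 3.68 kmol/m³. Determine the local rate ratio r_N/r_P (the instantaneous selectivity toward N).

S_{N/P} = r_N/r_P = (k₁·C_M^1.5·C_C)/(k₂·C_M^2) = (k₁/k₂)·C_M^-0.5·C_C.
= (0.229×7.280^1.5×3.680) / (0.150×7.280^2) = 16.55/7.950 = 2.08.

2.08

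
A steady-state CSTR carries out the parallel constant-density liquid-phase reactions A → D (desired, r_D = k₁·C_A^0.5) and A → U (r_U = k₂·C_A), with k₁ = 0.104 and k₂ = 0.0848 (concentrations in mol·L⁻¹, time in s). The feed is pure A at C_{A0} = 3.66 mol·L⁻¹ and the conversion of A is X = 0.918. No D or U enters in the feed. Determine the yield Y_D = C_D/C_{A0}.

0.635

Exit C_A = C_{A0}(1−X) = 3.66×0.0820 = 0.3001 mol·L⁻¹.
Rates in a CSTR are evaluated at the outlet concentration: r_D = 0.104×0.3001^0.5 = 0.05697, r_U = 0.0848×0.3001 = 0.02545.
Fraction of consumed A going to D: r_D/(r_D+r_U) = 0.6912.
C_D = 0.6912·C_{A0}·X = 0.6912×3.66×0.918 = 2.32 mol·L⁻¹; Y_D = C_D/C_{A0} = 0.635.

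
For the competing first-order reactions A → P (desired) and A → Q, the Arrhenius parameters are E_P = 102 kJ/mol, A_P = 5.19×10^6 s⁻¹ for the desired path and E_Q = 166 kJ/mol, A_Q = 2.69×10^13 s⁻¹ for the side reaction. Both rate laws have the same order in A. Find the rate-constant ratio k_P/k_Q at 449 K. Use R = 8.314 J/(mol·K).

Since both paths have the same order in A, the concentration cancels and S_{P/Q} = k_P/k_Q = (A_P/A_Q)·exp[(E_Q−E_P)/(RT)].
(E_Q−E_P)/(RT) = (166−102)×10³/(8.314×449) = 64000/3733 = 17.14.
k_P/k_Q = (5.19×10^6/2.69×10^13)·exp(17.14) = 1.929×10^-7 × 2.791×10^7 = 5.38.
Since E_P < E_Q, lowering the temperature improves selectivity toward P.

5.38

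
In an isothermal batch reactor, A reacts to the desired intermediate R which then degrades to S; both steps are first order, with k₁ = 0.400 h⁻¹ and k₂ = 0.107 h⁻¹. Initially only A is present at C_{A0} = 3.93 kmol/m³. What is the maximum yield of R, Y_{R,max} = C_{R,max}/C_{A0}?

0.618

Evaluating C_R at t_opt = ln(k₂/k₁)/(k₂−k₁) gives C_{R,max}/C_{A0} = (k₁/k₂)^[k₂/(k₂−k₁)].
= (0.400/0.107)^(0.107/(0.107−0.400)) = (3.738)^(-0.3652) = 0.6178.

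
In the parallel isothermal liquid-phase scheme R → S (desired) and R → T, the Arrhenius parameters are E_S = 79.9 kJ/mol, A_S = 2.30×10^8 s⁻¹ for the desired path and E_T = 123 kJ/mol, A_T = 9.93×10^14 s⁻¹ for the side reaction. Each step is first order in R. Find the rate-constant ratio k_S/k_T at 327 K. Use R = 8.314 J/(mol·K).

1.78

k_S/k_T = (A_S/A_T)·exp[−(E_S−E_T)/(RT)] = (A_S/A_T)·exp[(E_T−E_S)/(RT)].
(E_T−E_S)/(RT) = (123−79.9)×10³/(8.314×327) = 43100/2719 = 15.85.
k_S/k_T = (2.30×10^8/9.93×10^14)·exp(15.85) = 2.316×10^-7 × 7.674×10^6 = 1.78.
Since E_S < E_T, lowering the temperature improves selectivity toward S.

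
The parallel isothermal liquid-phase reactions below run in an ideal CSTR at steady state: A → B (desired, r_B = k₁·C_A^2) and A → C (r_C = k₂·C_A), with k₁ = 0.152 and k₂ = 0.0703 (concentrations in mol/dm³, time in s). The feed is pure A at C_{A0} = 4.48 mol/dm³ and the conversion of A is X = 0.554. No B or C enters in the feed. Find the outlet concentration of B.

2.02 mol/dm³

Exit C_A = C_{A0}(1−X) = 4.48×0.446 = 1.998 mol/dm³.
Rates in a CSTR are evaluated at the outlet concentration: r_B = 0.152×1.998^2 = 0.6068, r_C = 0.0703×1.998 = 0.1405.
Fraction of consumed A going to B: r_B/(r_B+r_C) = 0.8120.
C_B = 0.8120·C_{A0}·X = 0.8120×4.48×0.554 = 2.02 mol/dm³.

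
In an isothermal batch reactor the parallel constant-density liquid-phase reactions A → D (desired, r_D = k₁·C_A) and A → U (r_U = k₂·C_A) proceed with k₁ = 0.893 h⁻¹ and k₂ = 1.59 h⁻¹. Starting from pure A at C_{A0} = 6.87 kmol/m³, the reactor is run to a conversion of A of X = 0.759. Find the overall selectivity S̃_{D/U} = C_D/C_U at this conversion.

0.562

C_A = C_{A0}(1−X) = 1.656 kmol/m³.
Both paths are first order in A, so the instantaneous fraction to D is constant: dC_D/d(−C_A) = k₁/(k₁+k₂) = 0.3596.
C_D = 0.3596·(C_{A0}−C_A) = 0.3596×5.214 = 1.88 kmol/m³.
C_U = (C_{A0}−C_A)−C_D = 3.339 kmol/m³; S̃_{D/U} = 1.875/3.339 = 0.562.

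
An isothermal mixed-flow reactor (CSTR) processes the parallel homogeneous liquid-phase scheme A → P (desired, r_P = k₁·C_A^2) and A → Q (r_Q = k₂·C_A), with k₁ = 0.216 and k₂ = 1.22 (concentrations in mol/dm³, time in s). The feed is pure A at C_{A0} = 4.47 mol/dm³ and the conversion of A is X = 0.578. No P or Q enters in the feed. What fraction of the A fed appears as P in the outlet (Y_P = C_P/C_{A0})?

0.145

Exit C_A = C_{A0}(1−X) = 4.47×0.422 = 1.886 mol/dm³.
A CSTR operates uniformly at the exit composition, giving r_P = 0.7686 and r_Q = 2.301 (each k·C_A^n at C_A = 1.886).
Fraction of consumed A going to P: r_P/(r_P+r_Q) = 0.2504.
C_P = 0.2504·C_{A0}·X = 0.2504×4.47×0.578 = 0.647 mol/dm³; Y_P = C_P/C_{A0} = 0.145.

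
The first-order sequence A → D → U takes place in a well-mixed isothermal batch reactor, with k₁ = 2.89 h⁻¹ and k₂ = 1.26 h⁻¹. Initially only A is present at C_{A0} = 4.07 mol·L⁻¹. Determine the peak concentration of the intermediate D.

Evaluating C_D at t_opt = ln(k₂/k₁)/(k₂−k₁) gives C_{D,max}/C_{A0} = (k₁/k₂)^[k₂/(k₂−k₁)].
= (2.89/1.26)^(1.26/(1.26−2.89)) = (2.294)^(-0.7730) = 0.5264.
C_{D,max} = 0.5264×4.07 = 2.14 mol·L⁻¹.

2.14 mol·L⁻¹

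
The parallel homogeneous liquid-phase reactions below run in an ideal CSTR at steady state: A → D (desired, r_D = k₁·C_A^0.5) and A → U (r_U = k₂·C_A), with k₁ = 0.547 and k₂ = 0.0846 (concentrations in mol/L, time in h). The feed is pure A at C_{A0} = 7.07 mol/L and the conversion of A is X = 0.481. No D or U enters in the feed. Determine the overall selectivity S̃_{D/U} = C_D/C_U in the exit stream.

Exit C_A = C_{A0}(1−X) = 7.07×0.519 = 3.669 mol/L.
A CSTR operates uniformly at the exit composition, giving r_D = 1.048 and r_U = 0.3104 (each k·C_A^n at C_A = 3.669).
Overall selectivity = C_D/C_U = r_Dτ/(r_Uτ) = r_D/r_U = 3.38.

3.38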